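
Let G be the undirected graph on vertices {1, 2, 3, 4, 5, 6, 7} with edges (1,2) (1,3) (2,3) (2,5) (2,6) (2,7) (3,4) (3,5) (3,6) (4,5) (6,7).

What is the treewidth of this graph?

A width-2 tree decomposition is:
Bags: B1 = {1, 2, 3}  B2 = {2, 3, 5}  B3 = {2, 3, 6}  B4 = {2, 6, 7}  B5 = {3, 4, 5}
Tree: B1–B2, B1–B3, B3–B4, B2–B5
Each bag holds 3 vertices, so the decomposition has width 2, which upper-bounds the treewidth. Conversely, {1, 2, 3} is a clique of size 3, and the vertices of any clique must share a bag in every tree decomposition; so some bag has ≥ 3 vertices and tw(G) ≥ 2. Therefore the treewidth is 2.

2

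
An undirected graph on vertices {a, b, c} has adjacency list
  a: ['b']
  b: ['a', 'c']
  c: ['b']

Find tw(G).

A width-1 tree decomposition is:
Bags: B1 = {b, c}  B2 = {a, b}
Tree: B1–B2
The largest bag has 2 vertices, giving width 1; this decomposition certifies tw(G) ≤ 1. Any graph with an edge has treewidth ≥ 1, and G has the edge c–b. Therefore the treewidth is 1.

1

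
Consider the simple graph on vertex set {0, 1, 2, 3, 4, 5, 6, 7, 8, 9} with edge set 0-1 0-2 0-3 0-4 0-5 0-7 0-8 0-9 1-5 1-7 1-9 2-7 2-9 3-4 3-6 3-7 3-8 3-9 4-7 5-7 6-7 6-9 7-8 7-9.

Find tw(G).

A width-3 tree decomposition is:
Bags: B1 = {0, 3, 7, 9}  B2 = {0, 3, 7, 8}  B3 = {3, 6, 7, 9}  B4 = {0, 1, 7, 9}  B5 = {0, 2, 7, 9}  B6 = {0, 1, 5, 7}  B7 = {0, 3, 4, 7}
Tree: B1–B2, B1–B3, B1–B4, B4–B5, B4–B6, B1–B7
Each bag holds 4 vertices, so the decomposition has width 3, which upper-bounds the treewidth. On the other hand G contains the 4-clique {0, 1, 7, 9}. A clique must lie in a single bag of any decomposition, so no decomposition can have width below 3. Therefore the treewidth is 3.

3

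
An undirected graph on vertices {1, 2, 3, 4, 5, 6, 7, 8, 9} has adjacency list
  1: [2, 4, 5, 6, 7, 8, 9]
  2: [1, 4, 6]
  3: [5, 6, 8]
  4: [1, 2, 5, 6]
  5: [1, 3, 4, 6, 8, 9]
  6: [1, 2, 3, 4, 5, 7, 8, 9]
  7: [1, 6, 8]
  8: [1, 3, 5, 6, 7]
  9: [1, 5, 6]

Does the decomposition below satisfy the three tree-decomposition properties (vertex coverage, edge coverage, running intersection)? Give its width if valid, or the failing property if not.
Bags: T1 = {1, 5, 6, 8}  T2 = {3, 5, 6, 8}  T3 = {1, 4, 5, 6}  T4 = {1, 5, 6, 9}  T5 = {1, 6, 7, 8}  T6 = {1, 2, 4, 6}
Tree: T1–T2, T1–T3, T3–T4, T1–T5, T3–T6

Yes; width 3.

Vertex coverage: the bags together contain {1, 2, 3, 4, 5, 6, 7, 8, 9}, the full vertex set. Edge coverage: each edge of G has both endpoints in at least one bag. Running intersection: for every vertex, the bags containing it form a connected subtree. All three properties hold, so this is a valid tree decomposition of width max|bag| − 1 = 3, and hence tw(G) ≤ 3.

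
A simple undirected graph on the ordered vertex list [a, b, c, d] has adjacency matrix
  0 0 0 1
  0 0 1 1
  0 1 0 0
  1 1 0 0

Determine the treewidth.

1

A width-1 tree decomposition is:
Bags: B1 = {a, d}  B2 = {b, d}  B3 = {b, c}
Tree: B1–B2, B2–B3
Each bag holds 2 vertices, so the decomposition has width 1, which upper-bounds the treewidth. Since G has at least one edge (e.g. a–d), it is not an edgeless graph, so tw(G) ≥ 1. The upper and lower bounds meet at 1, so that is the treewidth.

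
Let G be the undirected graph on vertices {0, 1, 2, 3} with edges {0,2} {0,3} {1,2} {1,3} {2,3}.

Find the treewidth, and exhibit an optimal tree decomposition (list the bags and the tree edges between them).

The largest bag has 3 vertices, giving width 2; this decomposition certifies tw(G) ≤ 2. For the lower bound, the 3 vertices {0, 2, 3} are pairwise adjacent, and any tree decomposition puts a clique entirely inside one bag — forcing width ≥ 2. Hence tw(G) = 2 exactly.

Treewidth 2.
One such decomposition:
Bags: B1 = {1, 2, 3}  B2 = {0, 2, 3}
Tree: B1–B2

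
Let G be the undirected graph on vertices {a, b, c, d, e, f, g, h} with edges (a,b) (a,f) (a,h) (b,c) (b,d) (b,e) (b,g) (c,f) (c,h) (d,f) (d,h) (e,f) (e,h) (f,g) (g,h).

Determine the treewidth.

A width-3 tree decomposition is:
Bags: B1 = {b, c, f, h}  B2 = {b, d, f, h}  B3 = {b, f, g, h}  B4 = {b, e, f, h}  B5 = {a, b, f, h}
Tree: B1–B2, B2–B3, B3–B4, B4–B5
Each bag holds 4 vertices, so the decomposition has width 3, which upper-bounds the treewidth. For the lower bound: the 4 vertex sets {c,h}, {b,d}, {f}, {g} are disjoint, each induces a connected subgraph, and every pair is joined by at least one edge of G. Contracting each set to a single vertex therefore yields K_{4} as a minor, and since treewidth is minor-monotone, tw(G) ≥ tw(K_{4}) = 3. The upper and lower bounds meet at 3, so that is the treewidth.

3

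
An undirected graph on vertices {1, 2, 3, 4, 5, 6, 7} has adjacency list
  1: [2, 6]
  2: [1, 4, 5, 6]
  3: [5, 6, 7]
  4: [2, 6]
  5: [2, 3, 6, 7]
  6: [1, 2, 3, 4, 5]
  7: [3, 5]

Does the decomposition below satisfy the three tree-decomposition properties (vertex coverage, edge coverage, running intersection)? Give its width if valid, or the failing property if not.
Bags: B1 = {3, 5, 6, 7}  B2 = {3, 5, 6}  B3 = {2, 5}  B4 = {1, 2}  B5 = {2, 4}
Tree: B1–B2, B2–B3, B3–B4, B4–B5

A tree decomposition must satisfy three properties: every vertex lies in some bag; for every edge, both endpoints lie together in some bag; and for every vertex, the bags containing it form a connected subtree. Here edge (6,2) lies in no bag, so the decomposition is invalid.

No — edge (6,2) lies in no bag.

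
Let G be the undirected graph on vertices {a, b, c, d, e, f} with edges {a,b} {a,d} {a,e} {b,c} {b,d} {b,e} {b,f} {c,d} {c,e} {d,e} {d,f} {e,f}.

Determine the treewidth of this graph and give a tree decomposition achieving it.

The largest bag has 4 vertices, giving width 3; this decomposition certifies tw(G) ≤ 3. On the other hand G contains the 4-clique {a, b, d, e}. A clique must lie in a single bag of any decomposition, so no decomposition can have width below 3. Combining the bounds, tw(G) = 3.

Treewidth 3.
One such decomposition:
Bags: B1 = {a, b, d, e}  B2 = {b, d, e, f}  B3 = {b, c, d, e}
Tree: B1–B2, B2–B3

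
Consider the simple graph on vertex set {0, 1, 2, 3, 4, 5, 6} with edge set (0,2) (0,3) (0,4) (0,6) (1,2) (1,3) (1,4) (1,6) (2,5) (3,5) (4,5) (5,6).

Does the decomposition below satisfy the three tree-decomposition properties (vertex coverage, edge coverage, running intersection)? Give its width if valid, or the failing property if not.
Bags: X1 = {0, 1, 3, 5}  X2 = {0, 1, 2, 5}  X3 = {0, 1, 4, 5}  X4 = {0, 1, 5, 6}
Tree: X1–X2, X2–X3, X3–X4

Yes; width 3.

Vertex coverage: the bags together contain {0, 1, 2, 3, 4, 5, 6}, the full vertex set. Edge coverage: each edge of G has both endpoints in at least one bag. Running intersection: for every vertex, the bags containing it form a connected subtree. All three properties hold, so this is a valid tree decomposition of width max|bag| − 1 = 3, and hence tw(G) ≤ 3.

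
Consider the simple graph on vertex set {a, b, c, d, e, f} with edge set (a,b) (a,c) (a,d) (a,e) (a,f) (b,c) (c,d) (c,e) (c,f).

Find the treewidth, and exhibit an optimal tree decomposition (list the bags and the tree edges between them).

Each bag holds 3 vertices, so the decomposition has width 2, which upper-bounds the treewidth. Conversely, {a, c, d} is a clique of size 3, and the vertices of any clique must share a bag in every tree decomposition; so some bag has ≥ 3 vertices and tw(G) ≥ 2. Hence tw(G) = 2 exactly.

Treewidth 2.
Bags: B1 = {a, c, d}  B2 = {a, c, e}  B3 = {a, c, f}  B4 = {a, b, c}
Tree: B1–B2, B2–B3, B1–B4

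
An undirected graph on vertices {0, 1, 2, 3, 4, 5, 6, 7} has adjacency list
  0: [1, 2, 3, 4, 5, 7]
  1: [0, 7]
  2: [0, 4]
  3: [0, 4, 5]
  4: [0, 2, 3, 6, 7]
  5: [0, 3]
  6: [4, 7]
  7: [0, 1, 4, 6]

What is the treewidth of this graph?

2

A width-2 tree decomposition is:
Bags: B1 = {0, 4, 7}  B2 = {0, 3, 4}  B3 = {0, 2, 4}  B4 = {0, 1, 7}  B5 = {0, 3, 5}  B6 = {4, 6, 7}
Tree: B1–B2, B1–B3, B1–B4, B2–B5, B1–B6
Every bag has size at most 3, so the width is 3 − 1 = 2 and tw(G) ≤ 2. Conversely, {0, 1, 7} is a clique of size 3, and the vertices of any clique must share a bag in every tree decomposition; so some bag has ≥ 3 vertices and tw(G) ≥ 2. Therefore the treewidth is 2.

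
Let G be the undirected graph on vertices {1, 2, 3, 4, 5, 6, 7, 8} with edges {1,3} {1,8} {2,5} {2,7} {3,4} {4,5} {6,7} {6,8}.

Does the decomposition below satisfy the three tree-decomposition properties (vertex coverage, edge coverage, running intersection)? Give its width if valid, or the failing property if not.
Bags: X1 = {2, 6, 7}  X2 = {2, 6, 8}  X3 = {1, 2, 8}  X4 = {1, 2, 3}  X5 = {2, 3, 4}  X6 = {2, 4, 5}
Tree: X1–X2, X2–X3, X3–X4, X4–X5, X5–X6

Every vertex of G appears in some bag (union = {1, 2, 3, 4, 5, 6, 7, 8}); every edge is covered by a bag; and for each vertex v the set of bags containing v is connected in the bag tree. The decomposition is therefore valid. The largest bag has 3 vertices, so the width is 2.

Yes; width 2.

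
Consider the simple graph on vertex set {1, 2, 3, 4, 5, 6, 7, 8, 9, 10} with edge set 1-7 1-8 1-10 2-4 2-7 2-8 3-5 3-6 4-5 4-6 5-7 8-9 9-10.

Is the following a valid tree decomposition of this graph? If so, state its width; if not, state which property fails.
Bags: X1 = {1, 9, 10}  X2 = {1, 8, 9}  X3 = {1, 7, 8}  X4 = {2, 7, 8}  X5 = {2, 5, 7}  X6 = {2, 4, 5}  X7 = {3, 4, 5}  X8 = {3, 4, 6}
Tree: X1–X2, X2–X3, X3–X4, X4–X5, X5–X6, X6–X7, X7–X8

Checking the three conditions: (i) the bags cover all of {1, 2, 3, 4, 5, 6, 7, 8, 9, 10}; (ii) for each edge, some bag contains both endpoints; (iii) the bags containing any fixed vertex form a subtree. All hold, so the decomposition is valid with width 3 − 1 = 2.

Yes; width 2.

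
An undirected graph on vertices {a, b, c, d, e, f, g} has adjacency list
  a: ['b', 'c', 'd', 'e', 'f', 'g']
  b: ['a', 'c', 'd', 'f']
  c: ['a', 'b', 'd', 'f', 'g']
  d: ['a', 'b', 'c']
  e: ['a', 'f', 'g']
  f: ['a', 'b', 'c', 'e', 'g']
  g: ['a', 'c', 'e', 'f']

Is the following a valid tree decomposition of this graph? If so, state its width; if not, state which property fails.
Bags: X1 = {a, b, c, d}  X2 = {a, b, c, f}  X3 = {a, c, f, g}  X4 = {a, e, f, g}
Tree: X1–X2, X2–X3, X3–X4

Vertex coverage: the bags together contain {a, b, c, d, e, f, g}, the full vertex set. Edge coverage: each edge of G has both endpoints in at least one bag. Running intersection: for every vertex, the bags containing it form a connected subtree. All three properties hold, so this is a valid tree decomposition of width max|bag| − 1 = 3, and hence tw(G) ≤ 3.

Yes; width 3.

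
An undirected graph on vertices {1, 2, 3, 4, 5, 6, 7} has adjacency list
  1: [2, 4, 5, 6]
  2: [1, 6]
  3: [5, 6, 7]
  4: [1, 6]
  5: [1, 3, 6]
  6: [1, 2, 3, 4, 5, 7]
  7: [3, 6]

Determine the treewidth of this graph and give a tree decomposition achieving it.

Treewidth 2.
One optimal decomposition is:
Bags: B1 = {3, 6, 7}  B2 = {3, 5, 6}  B3 = {1, 5, 6}  B4 = {1, 4, 6}  B5 = {1, 2, 6}
Tree: B1–B2, B2–B3, B3–B4, B3–B5

Every bag has size at most 3, so the width is 3 − 1 = 2 and tw(G) ≤ 2. For the lower bound, the 3 vertices {1, 2, 6} are pairwise adjacent, and any tree decomposition puts a clique entirely inside one bag — forcing width ≥ 2. Hence tw(G) = 2 exactly.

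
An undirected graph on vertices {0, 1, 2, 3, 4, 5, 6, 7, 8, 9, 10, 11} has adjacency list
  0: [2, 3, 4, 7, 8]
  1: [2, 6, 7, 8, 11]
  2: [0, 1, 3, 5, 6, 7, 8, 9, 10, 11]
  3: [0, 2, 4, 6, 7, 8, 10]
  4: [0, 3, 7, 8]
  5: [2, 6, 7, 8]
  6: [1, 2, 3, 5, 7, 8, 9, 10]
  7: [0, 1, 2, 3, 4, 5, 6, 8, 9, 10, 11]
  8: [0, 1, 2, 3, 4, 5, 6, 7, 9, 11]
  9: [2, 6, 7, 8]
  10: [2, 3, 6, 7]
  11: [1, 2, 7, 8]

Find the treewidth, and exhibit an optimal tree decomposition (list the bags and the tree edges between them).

Treewidth 4.
One optimal decomposition is:
Bags: B1 = {0, 2, 3, 7, 8}  B2 = {2, 3, 6, 7, 8}  B3 = {2, 5, 6, 7, 8}  B4 = {1, 2, 6, 7, 8}  B5 = {2, 6, 7, 8, 9}  B6 = {1, 2, 7, 8, 11}  B7 = {2, 3, 6, 7, 10}  B8 = {0, 3, 4, 7, 8}
Tree: B1–B2, B2–B3, B2–B4, B2–B5, B4–B6, B2–B7, B1–B8

The largest bag has 5 vertices, giving width 4; this decomposition certifies tw(G) ≤ 4. On the other hand G contains the 5-clique {0, 2, 3, 7, 8}. A clique must lie in a single bag of any decomposition, so no decomposition can have width below 4. Hence tw(G) = 4 exactly.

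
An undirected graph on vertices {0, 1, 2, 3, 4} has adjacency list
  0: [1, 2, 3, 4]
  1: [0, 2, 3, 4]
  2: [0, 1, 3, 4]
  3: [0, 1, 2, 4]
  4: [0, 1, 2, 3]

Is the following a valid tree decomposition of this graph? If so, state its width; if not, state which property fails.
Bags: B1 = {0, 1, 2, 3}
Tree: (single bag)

A tree decomposition must satisfy three properties: every vertex lies in some bag; for every edge, both endpoints lie together in some bag; and for every vertex, the bags containing it form a connected subtree. Here vertex 4 appears in no bag, so the decomposition is invalid.

No — vertex 4 appears in no bag.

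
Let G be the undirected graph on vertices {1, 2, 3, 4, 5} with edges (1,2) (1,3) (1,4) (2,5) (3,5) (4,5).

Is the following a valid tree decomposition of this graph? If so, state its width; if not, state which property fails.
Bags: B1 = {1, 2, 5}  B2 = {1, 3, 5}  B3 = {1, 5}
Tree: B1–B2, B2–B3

No — vertex 4 appears in no bag.

A tree decomposition must satisfy three properties: every vertex lies in some bag; for every edge, both endpoints lie together in some bag; and for every vertex, the bags containing it form a connected subtree. Here vertex 4 appears in no bag, so the decomposition is invalid.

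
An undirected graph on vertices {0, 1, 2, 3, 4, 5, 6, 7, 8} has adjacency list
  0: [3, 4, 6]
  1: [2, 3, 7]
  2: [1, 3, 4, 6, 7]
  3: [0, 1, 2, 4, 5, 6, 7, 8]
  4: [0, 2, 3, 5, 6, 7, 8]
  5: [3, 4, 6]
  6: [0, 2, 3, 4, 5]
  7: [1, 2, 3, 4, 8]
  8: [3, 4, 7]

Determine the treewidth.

3

A width-3 tree decomposition is:
Bags: B1 = {2, 3, 4, 6}  B2 = {3, 4, 5, 6}  B3 = {2, 3, 4, 7}  B4 = {1, 2, 3, 7}  B5 = {0, 3, 4, 6}  B6 = {3, 4, 7, 8}
Tree: B1–B2, B1–B3, B3–B4, B2–B5, B3–B6
The largest bag has 4 vertices, giving width 3; this decomposition certifies tw(G) ≤ 3. On the other hand G contains the 4-clique {1, 2, 3, 7}. A clique must lie in a single bag of any decomposition, so no decomposition can have width below 3. Combining the bounds, tw(G) = 3.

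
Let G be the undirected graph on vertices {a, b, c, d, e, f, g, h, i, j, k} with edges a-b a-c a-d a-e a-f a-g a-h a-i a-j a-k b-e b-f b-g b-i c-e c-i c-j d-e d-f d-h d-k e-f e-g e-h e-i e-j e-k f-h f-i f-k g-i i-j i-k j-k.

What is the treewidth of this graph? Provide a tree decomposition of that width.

Treewidth 4.
One such decomposition:
Bags: B1 = {a, d, e, f, k}  B2 = {a, e, f, i, k}  B3 = {a, e, i, j, k}  B4 = {a, c, e, i, j}  B5 = {a, b, e, f, i}  B6 = {a, b, e, g, i}  B7 = {a, d, e, f, h}
Tree: B1–B2, B2–B3, B3–B4, B2–B5, B5–B6, B1–B7

Each bag holds 5 vertices, so the decomposition has width 4, which upper-bounds the treewidth. On the other hand G contains the 5-clique {a, d, e, f, h}. A clique must lie in a single bag of any decomposition, so no decomposition can have width below 4. The upper and lower bounds meet at 4, so that is the treewidth.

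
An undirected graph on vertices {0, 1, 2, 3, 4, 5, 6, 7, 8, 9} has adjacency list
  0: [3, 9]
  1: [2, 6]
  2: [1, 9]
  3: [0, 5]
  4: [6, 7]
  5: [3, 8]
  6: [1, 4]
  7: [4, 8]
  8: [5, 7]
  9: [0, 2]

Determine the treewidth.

A width-2 tree decomposition is:
Bags: B1 = {1, 2, 9}  B2 = {1, 6, 9}  B3 = {4, 6, 9}  B4 = {4, 7, 9}  B5 = {7, 8, 9}  B6 = {5, 8, 9}  B7 = {3, 5, 9}  B8 = {0, 3, 9}
Tree: B1–B2, B2–B3, B3–B4, B4–B5, B5–B6, B6–B7, B7–B8
Every bag has size at most 3, so the width is 3 − 1 = 2 and tw(G) ≤ 2. The edges 9–2–1–6–4–7–8–5–3–0–9 form a cycle, so G is not a tree and its treewidth is at least 2. Therefore the treewidth is 2.

2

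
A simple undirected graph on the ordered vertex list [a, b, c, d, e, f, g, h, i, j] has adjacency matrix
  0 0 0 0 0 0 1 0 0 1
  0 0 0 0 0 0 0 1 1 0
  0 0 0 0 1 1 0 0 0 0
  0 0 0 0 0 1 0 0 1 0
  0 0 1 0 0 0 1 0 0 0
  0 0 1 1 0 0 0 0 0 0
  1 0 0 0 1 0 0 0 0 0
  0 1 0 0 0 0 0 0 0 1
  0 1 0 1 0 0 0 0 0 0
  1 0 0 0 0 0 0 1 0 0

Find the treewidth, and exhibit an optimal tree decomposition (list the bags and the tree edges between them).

The largest bag has 3 vertices, giving width 2; this decomposition certifies tw(G) ≤ 2. For the lower bound, G contains the cycle e–c–f–d–i–b–h–j–a–g–e, so G is not a forest; only forests have treewidth ≤ 1, hence tw(G) ≥ 2. Combining the bounds, tw(G) = 2.

Treewidth 2.
One such decomposition:
Bags: B1 = {c, e, f}  B2 = {d, e, f}  B3 = {d, e, i}  B4 = {b, e, i}  B5 = {b, e, h}  B6 = {e, h, j}  B7 = {a, e, j}  B8 = {a, e, g}
Tree: B1–B2, B2–B3, B3–B4, B4–B5, B5–B6, B6–B7, B7–B8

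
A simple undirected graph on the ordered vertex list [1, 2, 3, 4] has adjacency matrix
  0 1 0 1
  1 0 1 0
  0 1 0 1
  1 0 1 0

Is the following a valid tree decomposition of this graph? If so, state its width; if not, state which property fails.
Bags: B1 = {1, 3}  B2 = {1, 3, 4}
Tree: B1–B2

A tree decomposition must satisfy three properties: every vertex lies in some bag; for every edge, both endpoints lie together in some bag; and for every vertex, the bags containing it form a connected subtree. Here vertex 2 appears in no bag, so the decomposition is invalid.

No — vertex 2 appears in no bag.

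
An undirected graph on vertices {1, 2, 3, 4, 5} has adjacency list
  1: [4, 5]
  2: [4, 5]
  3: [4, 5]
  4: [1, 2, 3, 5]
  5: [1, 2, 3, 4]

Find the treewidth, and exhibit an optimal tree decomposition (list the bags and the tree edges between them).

Every bag has size at most 3, so the width is 3 − 1 = 2 and tw(G) ≤ 2. Conversely, {1, 4, 5} is a clique of size 3, and the vertices of any clique must share a bag in every tree decomposition; so some bag has ≥ 3 vertices and tw(G) ≥ 2. Combining the bounds, tw(G) = 2.

Treewidth 2.
One such decomposition:
Bags: B1 = {2, 4, 5}  B2 = {1, 4, 5}  B3 = {3, 4, 5}
Tree: B1–B2, B1–B3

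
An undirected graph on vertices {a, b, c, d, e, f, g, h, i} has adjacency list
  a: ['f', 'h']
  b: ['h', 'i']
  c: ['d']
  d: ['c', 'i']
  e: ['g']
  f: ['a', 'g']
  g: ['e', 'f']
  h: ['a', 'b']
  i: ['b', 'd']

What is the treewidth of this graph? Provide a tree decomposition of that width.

Treewidth 1.
One such decomposition:
Bags: B1 = {c, d}  B2 = {d, i}  B3 = {b, i}  B4 = {b, h}  B5 = {a, h}  B6 = {a, f}  B7 = {f, g}  B8 = {e, g}
Tree: B1–B2, B2–B3, B3–B4, B4–B5, B5–B6, B6–B7, B7–B8

The largest bag has 2 vertices, giving width 1; this decomposition certifies tw(G) ≤ 1. G has an edge, so its treewidth is at least 1. Hence tw(G) = 1 exactly.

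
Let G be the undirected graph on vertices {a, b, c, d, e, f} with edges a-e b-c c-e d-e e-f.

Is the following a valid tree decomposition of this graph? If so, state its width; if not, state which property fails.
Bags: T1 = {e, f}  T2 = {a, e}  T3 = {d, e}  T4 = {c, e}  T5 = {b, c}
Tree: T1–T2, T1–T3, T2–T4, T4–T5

Yes; width 1.

Vertex coverage: the bags together contain {a, b, c, d, e, f}, the full vertex set. Edge coverage: each edge of G has both endpoints in at least one bag. Running intersection: for every vertex, the bags containing it form a connected subtree. All three properties hold, so this is a valid tree decomposition of width max|bag| − 1 = 1, and hence tw(G) ≤ 1.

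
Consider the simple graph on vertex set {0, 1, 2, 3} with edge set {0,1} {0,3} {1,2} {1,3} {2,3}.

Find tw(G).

A width-2 tree decomposition is:
Bags: B1 = {1, 2, 3}  B2 = {0, 1, 3}
Tree: B1–B2
Every bag has size at most 3, so the width is 3 − 1 = 2 and tw(G) ≤ 2. Conversely, {0, 1, 3} is a clique of size 3, and the vertices of any clique must share a bag in every tree decomposition; so some bag has ≥ 3 vertices and tw(G) ≥ 2. The upper and lower bounds meet at 2, so that is the treewidth.

2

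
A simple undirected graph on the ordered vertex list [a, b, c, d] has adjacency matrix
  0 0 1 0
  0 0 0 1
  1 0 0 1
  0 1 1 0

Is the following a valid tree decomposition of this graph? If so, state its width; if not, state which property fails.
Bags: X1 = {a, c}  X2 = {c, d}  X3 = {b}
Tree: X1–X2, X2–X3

No — edge (d,b) lies in no bag.

A tree decomposition must satisfy three properties: every vertex lies in some bag; for every edge, both endpoints lie together in some bag; and for every vertex, the bags containing it form a connected subtree. Here edge (d,b) lies in no bag, so the decomposition is invalid.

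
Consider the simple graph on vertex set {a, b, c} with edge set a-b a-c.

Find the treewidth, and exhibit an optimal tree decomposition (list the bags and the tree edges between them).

The largest bag has 2 vertices, giving width 1; this decomposition certifies tw(G) ≤ 1. Since G has at least one edge (e.g. a–b), it is not an edgeless graph, so tw(G) ≥ 1. Therefore the treewidth is 1.

Treewidth 1.
One optimal decomposition is:
Bags: B1 = {a, b}  B2 = {a, c}
Tree: B1–B2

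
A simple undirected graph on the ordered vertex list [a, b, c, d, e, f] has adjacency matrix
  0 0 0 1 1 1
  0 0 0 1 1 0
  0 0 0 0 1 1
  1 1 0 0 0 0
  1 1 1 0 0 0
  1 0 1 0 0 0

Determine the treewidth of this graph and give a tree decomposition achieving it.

Treewidth 2.
One optimal decomposition is:
Bags: B1 = {a, c, f}  B2 = {a, c, e}  B3 = {a, d, e}  B4 = {b, d, e}
Tree: B1–B2, B2–B3, B3–B4

Each bag holds 3 vertices, so the decomposition has width 2, which upper-bounds the treewidth. For the lower bound, G contains the cycle f–c–e–a–f, so G is not a forest; only forests have treewidth ≤ 1, hence tw(G) ≥ 2. The upper and lower bounds meet at 2, so that is the treewidth.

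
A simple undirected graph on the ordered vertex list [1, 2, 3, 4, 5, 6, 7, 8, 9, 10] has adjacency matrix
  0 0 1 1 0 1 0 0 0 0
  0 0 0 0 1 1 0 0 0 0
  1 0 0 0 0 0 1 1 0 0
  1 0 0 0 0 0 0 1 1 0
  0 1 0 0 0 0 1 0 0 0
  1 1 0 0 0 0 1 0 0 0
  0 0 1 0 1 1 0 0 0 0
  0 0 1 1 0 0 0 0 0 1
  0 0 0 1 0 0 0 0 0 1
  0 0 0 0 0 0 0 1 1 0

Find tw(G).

A width-2 tree decomposition is:
Bags: B1 = {8, 9, 10}  B2 = {4, 8, 9}  B3 = {3, 4, 8}  B4 = {1, 3, 4}  B5 = {1, 3, 7}  B6 = {1, 6, 7}  B7 = {5, 6, 7}  B8 = {2, 5, 6}
Tree: B1–B2, B2–B3, B3–B4, B4–B5, B5–B6, B6–B7, B7–B8
Every bag has size at most 3, so the width is 3 − 1 = 2 and tw(G) ≤ 2. Since 10–9–4–8–10 is a cycle in G, G is not acyclic. Forests are exactly the graphs of treewidth ≤ 1, so tw(G) ≥ 2. Hence tw(G) = 2 exactly.

2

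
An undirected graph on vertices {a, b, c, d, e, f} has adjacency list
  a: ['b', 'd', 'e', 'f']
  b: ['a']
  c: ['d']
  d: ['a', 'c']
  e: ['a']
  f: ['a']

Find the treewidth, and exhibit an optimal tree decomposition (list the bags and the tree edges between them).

Treewidth 1.
One such decomposition:
Bags: B1 = {a, b}  B2 = {a, d}  B3 = {a, e}  B4 = {a, f}  B5 = {c, d}
Tree: B1–B2, B1–B3, B3–B4, B2–B5

Each bag holds 2 vertices, so the decomposition has width 1, which upper-bounds the treewidth. G has an edge, so its treewidth is at least 1. Combining the bounds, tw(G) = 1.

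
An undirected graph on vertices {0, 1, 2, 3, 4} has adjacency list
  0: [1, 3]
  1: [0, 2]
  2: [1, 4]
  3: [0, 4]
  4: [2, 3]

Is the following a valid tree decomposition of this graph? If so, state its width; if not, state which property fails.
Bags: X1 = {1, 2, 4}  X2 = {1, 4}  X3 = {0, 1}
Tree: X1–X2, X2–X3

A tree decomposition must satisfy three properties: every vertex lies in some bag; for every edge, both endpoints lie together in some bag; and for every vertex, the bags containing it form a connected subtree. Here vertex 3 appears in no bag, so the decomposition is invalid.

No — vertex 3 appears in no bag.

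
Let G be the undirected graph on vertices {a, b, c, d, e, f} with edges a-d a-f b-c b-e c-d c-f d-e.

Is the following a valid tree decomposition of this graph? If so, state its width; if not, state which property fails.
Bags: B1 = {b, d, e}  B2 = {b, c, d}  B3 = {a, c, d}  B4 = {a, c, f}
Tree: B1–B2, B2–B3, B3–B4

Yes; width 2.

Every vertex of G appears in some bag (union = {a, b, c, d, e, f}); every edge is covered by a bag; and for each vertex v the set of bags containing v is connected in the bag tree. The decomposition is therefore valid. The largest bag has 3 vertices, so the width is 2.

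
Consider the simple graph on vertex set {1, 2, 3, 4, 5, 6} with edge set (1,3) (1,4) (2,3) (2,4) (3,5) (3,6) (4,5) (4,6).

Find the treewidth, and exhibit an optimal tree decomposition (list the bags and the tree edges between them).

Treewidth 2.
One optimal decomposition is:
Bags: B1 = {3, 4, 6}  B2 = {3, 4, 5}  B3 = {1, 3, 4}  B4 = {2, 3, 4}
Tree: B1–B2, B2–B3, B3–B4

The largest bag has 3 vertices, giving width 2; this decomposition certifies tw(G) ≤ 2. For the lower bound, G contains the cycle 3–6–4–5–3, so G is not a forest; only forests have treewidth ≤ 1, hence tw(G) ≥ 2. Therefore the treewidth is 2.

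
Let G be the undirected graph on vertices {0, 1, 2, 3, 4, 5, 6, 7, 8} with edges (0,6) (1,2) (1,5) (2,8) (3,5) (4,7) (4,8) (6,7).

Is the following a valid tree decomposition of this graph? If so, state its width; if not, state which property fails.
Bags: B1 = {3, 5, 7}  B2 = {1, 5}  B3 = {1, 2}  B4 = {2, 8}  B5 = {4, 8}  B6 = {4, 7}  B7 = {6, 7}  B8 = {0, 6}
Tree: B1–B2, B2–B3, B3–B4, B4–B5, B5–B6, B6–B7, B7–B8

A tree decomposition must satisfy three properties: every vertex lies in some bag; for every edge, both endpoints lie together in some bag; and for every vertex, the bags containing it form a connected subtree. Here bags containing vertex 7 are not connected in the tree, so the decomposition is invalid.

No — bags containing vertex 7 are not connected in the tree.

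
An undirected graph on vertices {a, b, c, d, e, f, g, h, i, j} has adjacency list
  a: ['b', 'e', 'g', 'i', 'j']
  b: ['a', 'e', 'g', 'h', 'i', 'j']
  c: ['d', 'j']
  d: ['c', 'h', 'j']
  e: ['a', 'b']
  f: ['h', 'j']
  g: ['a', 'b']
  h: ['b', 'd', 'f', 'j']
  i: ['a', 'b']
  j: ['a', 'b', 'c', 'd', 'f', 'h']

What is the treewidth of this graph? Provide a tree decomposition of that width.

Treewidth 2.
Bags: B1 = {f, h, j}  B2 = {d, h, j}  B3 = {b, h, j}  B4 = {a, b, j}  B5 = {a, b, e}  B6 = {c, d, j}  B7 = {a, b, i}  B8 = {a, b, g}
Tree: B1–B2, B1–B3, B3–B4, B4–B5, B2–B6, B5–B7, B4–B8

Each bag holds 3 vertices, so the decomposition has width 2, which upper-bounds the treewidth. For the lower bound, the 3 vertices {d, h, j} are pairwise adjacent, and any tree decomposition puts a clique entirely inside one bag — forcing width ≥ 2. Therefore the treewidth is 2.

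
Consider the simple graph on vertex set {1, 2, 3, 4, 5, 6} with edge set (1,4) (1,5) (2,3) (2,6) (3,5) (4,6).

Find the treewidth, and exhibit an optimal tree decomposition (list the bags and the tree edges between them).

Treewidth 2.
Bags: B1 = {2, 3, 6}  B2 = {3, 4, 6}  B3 = {1, 3, 4}  B4 = {1, 3, 5}
Tree: B1–B2, B2–B3, B3–B4

The largest bag has 3 vertices, giving width 2; this decomposition certifies tw(G) ≤ 2. For the lower bound, G contains the cycle 3–2–6–4–1–5–3, so G is not a forest; only forests have treewidth ≤ 1, hence tw(G) ≥ 2. Therefore the treewidth is 2.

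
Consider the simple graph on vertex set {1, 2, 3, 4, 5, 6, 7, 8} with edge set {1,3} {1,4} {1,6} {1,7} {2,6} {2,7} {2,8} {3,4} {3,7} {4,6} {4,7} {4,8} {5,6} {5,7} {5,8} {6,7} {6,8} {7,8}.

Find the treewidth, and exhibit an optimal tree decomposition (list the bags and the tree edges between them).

Treewidth 3.
One optimal decomposition is:
Bags: B1 = {5, 6, 7, 8}  B2 = {4, 6, 7, 8}  B3 = {1, 4, 6, 7}  B4 = {1, 3, 4, 7}  B5 = {2, 6, 7, 8}
Tree: B1–B2, B2–B3, B3–B4, B2–B5

The largest bag has 4 vertices, giving width 3; this decomposition certifies tw(G) ≤ 3. For the lower bound, the 4 vertices {1, 3, 4, 7} are pairwise adjacent, and any tree decomposition puts a clique entirely inside one bag — forcing width ≥ 3. The upper and lower bounds meet at 3, so that is the treewidth.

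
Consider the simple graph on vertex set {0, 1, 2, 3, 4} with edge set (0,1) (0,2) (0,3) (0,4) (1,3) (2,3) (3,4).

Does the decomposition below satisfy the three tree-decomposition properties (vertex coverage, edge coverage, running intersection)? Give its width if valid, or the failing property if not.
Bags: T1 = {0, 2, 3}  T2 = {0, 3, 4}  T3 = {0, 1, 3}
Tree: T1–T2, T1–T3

Every vertex of G appears in some bag (union = {0, 1, 2, 3, 4}); every edge is covered by a bag; and for each vertex v the set of bags containing v is connected in the bag tree. The decomposition is therefore valid. The largest bag has 3 vertices, so the width is 2.

Yes; width 2.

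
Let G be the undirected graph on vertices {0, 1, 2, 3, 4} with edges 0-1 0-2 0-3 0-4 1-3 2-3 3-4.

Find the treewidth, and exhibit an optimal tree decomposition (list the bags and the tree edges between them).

Treewidth 2.
Bags: B1 = {0, 2, 3}  B2 = {0, 3, 4}  B3 = {0, 1, 3}
Tree: B1–B2, B2–B3

Each bag holds 3 vertices, so the decomposition has width 2, which upper-bounds the treewidth. For the lower bound, the 3 vertices {0, 1, 3} are pairwise adjacent, and any tree decomposition puts a clique entirely inside one bag — forcing width ≥ 2. Hence tw(G) = 2 exactly.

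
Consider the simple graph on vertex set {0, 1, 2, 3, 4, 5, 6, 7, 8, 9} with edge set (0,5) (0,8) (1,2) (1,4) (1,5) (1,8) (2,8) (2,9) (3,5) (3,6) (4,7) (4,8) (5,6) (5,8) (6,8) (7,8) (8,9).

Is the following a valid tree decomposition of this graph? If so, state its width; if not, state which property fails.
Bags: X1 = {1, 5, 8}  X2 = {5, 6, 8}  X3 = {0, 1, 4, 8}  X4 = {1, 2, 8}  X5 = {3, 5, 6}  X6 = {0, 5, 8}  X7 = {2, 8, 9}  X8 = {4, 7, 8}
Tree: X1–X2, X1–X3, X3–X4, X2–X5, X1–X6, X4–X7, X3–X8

No — bags containing vertex 0 are not connected in the tree.

A tree decomposition must satisfy three properties: every vertex lies in some bag; for every edge, both endpoints lie together in some bag; and for every vertex, the bags containing it form a connected subtree. Here bags containing vertex 0 are not connected in the tree, so the decomposition is invalid.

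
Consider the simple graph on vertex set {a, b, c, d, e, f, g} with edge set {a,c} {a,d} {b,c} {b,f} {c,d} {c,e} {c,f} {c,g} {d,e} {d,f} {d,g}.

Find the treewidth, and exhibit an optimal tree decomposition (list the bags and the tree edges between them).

Each bag holds 3 vertices, so the decomposition has width 2, which upper-bounds the treewidth. On the other hand G contains the 3-clique {c, d, g}. A clique must lie in a single bag of any decomposition, so no decomposition can have width below 2. The upper and lower bounds meet at 2, so that is the treewidth.

Treewidth 2.
Bags: B1 = {c, d, g}  B2 = {a, c, d}  B3 = {c, d, f}  B4 = {b, c, f}  B5 = {c, d, e}
Tree: B1–B2, B2–B3, B3–B4, B2–B5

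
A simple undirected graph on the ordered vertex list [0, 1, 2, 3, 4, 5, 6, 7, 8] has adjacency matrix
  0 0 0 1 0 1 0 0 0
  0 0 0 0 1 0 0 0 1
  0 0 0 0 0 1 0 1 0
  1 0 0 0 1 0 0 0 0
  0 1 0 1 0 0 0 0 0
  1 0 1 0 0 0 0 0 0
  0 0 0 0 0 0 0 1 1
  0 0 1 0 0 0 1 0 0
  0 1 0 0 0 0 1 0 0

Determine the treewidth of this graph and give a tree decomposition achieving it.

The largest bag has 3 vertices, giving width 2; this decomposition certifies tw(G) ≤ 2. Since 2–5–0–3–4–1–8–6–7–2 is a cycle in G, G is not acyclic. Forests are exactly the graphs of treewidth ≤ 1, so tw(G) ≥ 2. Hence tw(G) = 2 exactly.

Treewidth 2.
One optimal decomposition is:
Bags: B1 = {0, 2, 5}  B2 = {0, 2, 3}  B3 = {2, 3, 4}  B4 = {1, 2, 4}  B5 = {1, 2, 8}  B6 = {2, 6, 8}  B7 = {2, 6, 7}
Tree: B1–B2, B2–B3, B3–B4, B4–B5, B5–B6, B6–B7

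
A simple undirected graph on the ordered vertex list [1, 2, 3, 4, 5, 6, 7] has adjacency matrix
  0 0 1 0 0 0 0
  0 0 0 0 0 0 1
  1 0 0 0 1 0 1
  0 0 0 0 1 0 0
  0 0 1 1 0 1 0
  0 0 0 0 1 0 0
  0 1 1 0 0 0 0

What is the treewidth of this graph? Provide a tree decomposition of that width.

The largest bag has 2 vertices, giving width 1; this decomposition certifies tw(G) ≤ 1. Since G has at least one edge (e.g. 5–3), it is not an edgeless graph, so tw(G) ≥ 1. Therefore the treewidth is 1.

Treewidth 1.
One optimal decomposition is:
Bags: B1 = {3, 5}  B2 = {5, 6}  B3 = {4, 5}  B4 = {3, 7}  B5 = {1, 3}  B6 = {2, 7}
Tree: B1–B2, B1–B3, B1–B4, B4–B5, B4–B6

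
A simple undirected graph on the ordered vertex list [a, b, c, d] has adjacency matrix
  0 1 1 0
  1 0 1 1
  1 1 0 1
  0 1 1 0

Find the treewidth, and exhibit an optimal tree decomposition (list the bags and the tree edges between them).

Each bag holds 3 vertices, so the decomposition has width 2, which upper-bounds the treewidth. For the lower bound, the 3 vertices {b, c, d} are pairwise adjacent, and any tree decomposition puts a clique entirely inside one bag — forcing width ≥ 2. Combining the bounds, tw(G) = 2.

Treewidth 2.
Bags: B1 = {a, b, c}  B2 = {b, c, d}
Tree: B1–B2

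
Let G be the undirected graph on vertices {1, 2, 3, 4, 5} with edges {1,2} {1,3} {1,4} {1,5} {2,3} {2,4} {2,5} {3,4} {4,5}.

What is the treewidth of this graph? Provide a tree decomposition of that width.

Treewidth 3.
One optimal decomposition is:
Bags: B1 = {1, 2, 4, 5}  B2 = {1, 2, 3, 4}
Tree: B1–B2

The largest bag has 4 vertices, giving width 3; this decomposition certifies tw(G) ≤ 3. On the other hand G contains the 4-clique {1, 2, 3, 4}. A clique must lie in a single bag of any decomposition, so no decomposition can have width below 3. Combining the bounds, tw(G) = 3.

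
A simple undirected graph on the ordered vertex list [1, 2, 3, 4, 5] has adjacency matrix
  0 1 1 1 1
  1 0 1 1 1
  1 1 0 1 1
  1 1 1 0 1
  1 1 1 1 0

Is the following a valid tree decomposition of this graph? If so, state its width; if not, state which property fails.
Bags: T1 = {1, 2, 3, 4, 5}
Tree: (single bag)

Every vertex of G appears in some bag (union = {1, 2, 3, 4, 5}); every edge is covered by a bag; and for each vertex v the set of bags containing v is connected in the bag tree. The decomposition is therefore valid. The largest bag has 5 vertices, so the width is 4.

Yes; width 4.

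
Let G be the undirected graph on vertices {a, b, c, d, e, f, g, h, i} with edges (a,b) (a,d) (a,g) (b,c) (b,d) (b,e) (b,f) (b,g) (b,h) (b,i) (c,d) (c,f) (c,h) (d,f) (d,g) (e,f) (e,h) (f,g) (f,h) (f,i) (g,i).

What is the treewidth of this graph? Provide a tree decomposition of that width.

Treewidth 3.
One such decomposition:
Bags: B1 = {b, c, f, h}  B2 = {b, e, f, h}  B3 = {b, c, d, f}  B4 = {b, d, f, g}  B5 = {a, b, d, g}  B6 = {b, f, g, i}
Tree: B1–B2, B1–B3, B3–B4, B4–B5, B4–B6

The largest bag has 4 vertices, giving width 3; this decomposition certifies tw(G) ≤ 3. For the lower bound, the 4 vertices {a, b, d, g} are pairwise adjacent, and any tree decomposition puts a clique entirely inside one bag — forcing width ≥ 3. The upper and lower bounds meet at 3, so that is the treewidth.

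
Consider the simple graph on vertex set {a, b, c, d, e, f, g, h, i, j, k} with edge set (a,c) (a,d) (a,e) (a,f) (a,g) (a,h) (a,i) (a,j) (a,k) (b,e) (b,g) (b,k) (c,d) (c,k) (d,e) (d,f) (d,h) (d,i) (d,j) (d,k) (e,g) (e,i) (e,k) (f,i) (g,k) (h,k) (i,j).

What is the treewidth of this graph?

A width-3 tree decomposition is:
Bags: B1 = {a, d, e, k}  B2 = {a, c, d, k}  B3 = {a, d, e, i}  B4 = {a, d, i, j}  B5 = {a, d, f, i}  B6 = {a, e, g, k}  B7 = {a, d, h, k}  B8 = {b, e, g, k}
Tree: B1–B2, B1–B3, B3–B4, B3–B5, B1–B6, B2–B7, B6–B8
The largest bag has 4 vertices, giving width 3; this decomposition certifies tw(G) ≤ 3. For the lower bound, the 4 vertices {a, d, i, j} are pairwise adjacent, and any tree decomposition puts a clique entirely inside one bag — forcing width ≥ 3. The upper and lower bounds meet at 3, so that is the treewidth.

3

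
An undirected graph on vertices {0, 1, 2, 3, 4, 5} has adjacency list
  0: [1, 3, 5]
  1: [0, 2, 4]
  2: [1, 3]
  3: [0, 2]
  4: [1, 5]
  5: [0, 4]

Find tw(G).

2

A width-2 tree decomposition is:
Bags: B1 = {1, 2, 3}  B2 = {0, 1, 3}  B3 = {0, 1, 4}  B4 = {0, 4, 5}
Tree: B1–B2, B2–B3, B3–B4
Each bag holds 3 vertices, so the decomposition has width 2, which upper-bounds the treewidth. For the lower bound, G contains the cycle 2–3–0–1–2, so G is not a forest; only forests have treewidth ≤ 1, hence tw(G) ≥ 2. Therefore the treewidth is 2.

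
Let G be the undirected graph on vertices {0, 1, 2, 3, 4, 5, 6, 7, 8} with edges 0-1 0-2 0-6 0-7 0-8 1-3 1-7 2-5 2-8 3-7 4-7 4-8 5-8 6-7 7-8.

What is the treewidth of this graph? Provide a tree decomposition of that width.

Treewidth 2.
One such decomposition:
Bags: B1 = {4, 7, 8}  B2 = {0, 7, 8}  B3 = {0, 1, 7}  B4 = {0, 2, 8}  B5 = {2, 5, 8}  B6 = {1, 3, 7}  B7 = {0, 6, 7}
Tree: B1–B2, B2–B3, B2–B4, B4–B5, B3–B6, B3–B7

The largest bag has 3 vertices, giving width 2; this decomposition certifies tw(G) ≤ 2. Conversely, {0, 2, 8} is a clique of size 3, and the vertices of any clique must share a bag in every tree decomposition; so some bag has ≥ 3 vertices and tw(G) ≥ 2. Hence tw(G) = 2 exactly.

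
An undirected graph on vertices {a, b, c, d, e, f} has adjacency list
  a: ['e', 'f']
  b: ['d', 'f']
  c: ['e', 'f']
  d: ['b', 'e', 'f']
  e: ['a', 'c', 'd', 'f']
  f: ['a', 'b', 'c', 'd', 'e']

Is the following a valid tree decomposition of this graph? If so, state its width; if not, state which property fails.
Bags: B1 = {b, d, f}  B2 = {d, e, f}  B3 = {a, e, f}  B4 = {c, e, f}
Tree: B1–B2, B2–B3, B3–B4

Yes; width 2.

Checking the three conditions: (i) the bags cover all of {a, b, c, d, e, f}; (ii) for each edge, some bag contains both endpoints; (iii) the bags containing any fixed vertex form a subtree. All hold, so the decomposition is valid with width 3 − 1 = 2.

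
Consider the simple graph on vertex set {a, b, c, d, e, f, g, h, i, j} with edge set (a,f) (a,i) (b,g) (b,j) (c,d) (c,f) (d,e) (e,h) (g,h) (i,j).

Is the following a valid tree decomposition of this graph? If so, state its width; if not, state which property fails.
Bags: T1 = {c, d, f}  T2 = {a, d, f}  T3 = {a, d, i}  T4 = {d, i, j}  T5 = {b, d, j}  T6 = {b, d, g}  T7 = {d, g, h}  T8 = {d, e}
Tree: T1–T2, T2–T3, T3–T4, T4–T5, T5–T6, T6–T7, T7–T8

No — edge (h,e) lies in no bag.

A tree decomposition must satisfy three properties: every vertex lies in some bag; for every edge, both endpoints lie together in some bag; and for every vertex, the bags containing it form a connected subtree. Here edge (h,e) lies in no bag, so the decomposition is invalid.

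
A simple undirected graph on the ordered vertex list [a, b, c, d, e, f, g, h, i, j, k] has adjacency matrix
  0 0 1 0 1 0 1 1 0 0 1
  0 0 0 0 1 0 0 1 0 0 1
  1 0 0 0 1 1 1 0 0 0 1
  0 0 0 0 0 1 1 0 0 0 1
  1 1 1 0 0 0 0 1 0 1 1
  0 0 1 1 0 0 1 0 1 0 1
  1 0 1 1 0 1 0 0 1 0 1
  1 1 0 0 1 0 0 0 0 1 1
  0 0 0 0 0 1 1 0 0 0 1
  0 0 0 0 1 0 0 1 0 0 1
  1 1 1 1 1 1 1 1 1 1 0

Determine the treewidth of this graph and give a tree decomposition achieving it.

Each bag holds 4 vertices, so the decomposition has width 3, which upper-bounds the treewidth. Conversely, {a, c, g, k} is a clique of size 4, and the vertices of any clique must share a bag in every tree decomposition; so some bag has ≥ 4 vertices and tw(G) ≥ 3. Therefore the treewidth is 3.

Treewidth 3.
One optimal decomposition is:
Bags: B1 = {a, e, h, k}  B2 = {e, h, j, k}  B3 = {b, e, h, k}  B4 = {a, c, e, k}  B5 = {a, c, g, k}  B6 = {c, f, g, k}  B7 = {f, g, i, k}  B8 = {d, f, g, k}
Tree: B1–B2, B2–B3, B1–B4, B4–B5, B5–B6, B6–B7, B6–B8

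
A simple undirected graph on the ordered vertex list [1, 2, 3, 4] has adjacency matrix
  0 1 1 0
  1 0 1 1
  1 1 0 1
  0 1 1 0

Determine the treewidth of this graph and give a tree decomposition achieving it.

Each bag holds 3 vertices, so the decomposition has width 2, which upper-bounds the treewidth. Conversely, {1, 2, 3} is a clique of size 3, and the vertices of any clique must share a bag in every tree decomposition; so some bag has ≥ 3 vertices and tw(G) ≥ 2. Hence tw(G) = 2 exactly.

Treewidth 2.
Bags: B1 = {2, 3, 4}  B2 = {1, 2, 3}
Tree: B1–B2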